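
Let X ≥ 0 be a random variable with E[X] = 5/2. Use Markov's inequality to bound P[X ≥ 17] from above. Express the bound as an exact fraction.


μ = E[X] = 5/2, a = 17.
Markov: P[X ≥ 17] ≤ μ/a = (5/2)/17 = 5/34.
Numerically: ≈ 0.14706.
(Since a = 17 > μ = 2.50000, the bound 5/34 is < 1 and informative.)

P[X ≥ 17] ≤ 5/34 ≈ 0.14706.


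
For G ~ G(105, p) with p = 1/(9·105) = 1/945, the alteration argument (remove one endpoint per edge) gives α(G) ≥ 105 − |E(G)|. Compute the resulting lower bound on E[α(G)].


E[|E(G)|] = C(105, 2)·p = 5460 · (1/945) = 52/9.
E[α(G)] ≥ n − E[|E(G)|] = 105 − 52/9 = 893/9.
Numerically: ≈ 99.22222.
(This is only a lower bound; the true E[α(G)] may be larger.)

E[α(G)] ≥ 893/9 ≈ 99.22222.


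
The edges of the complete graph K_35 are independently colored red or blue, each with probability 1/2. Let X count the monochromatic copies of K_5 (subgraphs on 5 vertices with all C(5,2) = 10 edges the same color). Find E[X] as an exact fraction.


Let X = Σ_S X_S over the C(35, 5) = 324632 subsets S of size 5, where X_S = 1 if the K_5 on S is monochromatic.
For a fixed S, the K_5 on S has C(5, 2) = 10 edges. P[all 10 edges red] = (1/2)^10, and likewise for blue, so P[monochromatic] = 2·(1/2)^10 = 2^{1 − 10} = 1/512.
By linearity: E[X] = C(35, 5) · 2^{1 − 10} = 324632 · 1/512 = 40579/64.
Numerically: E[X] ≈ 634.0469.

E[X] = C(35,5)·2^(1−C(5,2)) = 40579/64 ≈ 634.0469.


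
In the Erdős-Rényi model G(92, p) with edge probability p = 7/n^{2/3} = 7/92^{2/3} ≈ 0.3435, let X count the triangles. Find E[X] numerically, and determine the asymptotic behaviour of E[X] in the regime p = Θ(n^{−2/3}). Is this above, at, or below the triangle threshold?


Number of potential triangles: C(92, 3) = 125580.
Each occurs with probability p³ ≈ (0.3435)³ ≈ 4.052457e-02.
By linearity: E[X] = C(92, 3)·p³ ≈ 125580 · 4.052457e-02 ≈ 5089.0761.
Since α = 2/3 < 1, p = c/n^{2/3} ≫ 1/n is above the triangle threshold p ~ 1/n. Asymptotically E[X] ~ (c³/6)·n^{3(1−α)} = (7³/6)·n^{1} → ∞; triangles are abundant w.h.p.

E[X] ≈ 5089.0761; in regime p = Θ(1/n^{2/3}) E[X] diverges (above the triangle threshold p ~ 1/n).


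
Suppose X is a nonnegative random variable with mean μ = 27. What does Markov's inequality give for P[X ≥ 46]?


μ = E[X] = 27, a = 46.
Markov: P[X ≥ 46] ≤ μ/a = (27)/46 = 27/46.
Numerically: ≈ 0.58696.
(Since a = 46 > μ = 27.00000, the bound 27/46 is < 1 and informative.)

P[X ≥ 46] ≤ 27/46 ≈ 0.58696.


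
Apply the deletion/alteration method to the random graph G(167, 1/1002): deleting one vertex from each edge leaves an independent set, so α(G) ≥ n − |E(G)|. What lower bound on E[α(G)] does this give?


E[|E(G)|] = C(167, 2)·p = 13861 · (1/1002) = 83/6.
E[α(G)] ≥ n − E[|E(G)|] = 167 − 83/6 = 919/6.
Numerically: ≈ 153.166667.
(This is only a lower bound; the true E[α(G)] may be larger.)

E[α(G)] ≥ 919/6 ≈ 153.166667.


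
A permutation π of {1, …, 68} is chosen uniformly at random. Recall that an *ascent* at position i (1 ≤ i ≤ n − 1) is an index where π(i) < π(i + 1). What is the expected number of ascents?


Write X = Σ X_I over i = 1, …, 67, with X_I the indicator of one ascent.
There are 67 indicators.
For each fixed i, the pair (π(i), π(i+1)) is a uniformly random ordered pair of distinct values from {1, …, 68}; by symmetry P[π(i) < π(i+1)] = 1/2.
By linearity: E[X] = 67 · (1/2) = (68 − 1) · (1/2) = 67/2 ≈ 33.500.

E[X] = 67/2 = 33.500.


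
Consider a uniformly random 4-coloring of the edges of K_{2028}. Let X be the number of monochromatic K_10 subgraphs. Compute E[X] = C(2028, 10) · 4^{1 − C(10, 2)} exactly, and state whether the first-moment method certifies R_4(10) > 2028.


E[X] = C(2028, 10) · 4^{1 − 45} = 317149973285521499299300410 · 4^{−44} = 317149973285521499299300410/309485009821345068724781056.
As a reduced fraction: E[X] = 158574986642760749649650205/154742504910672534362390528 ≈ 1.02477.
Is E[X] < 1? NO.
Since E[X] ≥ 1, the first-moment bound is inconclusive at n = 2028; it does NOT by itself certify R_4(10) > 2028.

E[X] = 158574986642760749649650205/154742504910672534362390528 ≈ 1.02477; E[X] ≥ 1; first-moment method inconclusive here.


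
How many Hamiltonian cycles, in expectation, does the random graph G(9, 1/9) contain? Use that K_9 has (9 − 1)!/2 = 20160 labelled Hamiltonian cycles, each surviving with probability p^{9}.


K_9 has (9 − 1)!/2 = 20160 labelled Hamiltonian cycles.
For each such Hamiltonian cycle H, let X_H = 1 if all 9 edges of H are present in G. Then P[X_H = 1] = p^{9} = (1/9)^{9} = 1/387420489.
By linearity: E[X] = Σ_H E[X_H] = 20160 · p^{9} = 20160 · 1/387420489 = 2240/43046721.
Numerically: E[X] ≈ 5.2036e-05.

E[X] = 20160 · (1/9)^{9} = 2240/43046721 ≈ 5.2036e-05.


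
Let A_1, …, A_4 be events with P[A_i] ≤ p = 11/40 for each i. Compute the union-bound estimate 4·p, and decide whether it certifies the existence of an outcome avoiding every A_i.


Union bound: P[∪_{i=1}^{4} A_i] ≤ Σ_i P[A_i] ≤ 4·p = 4·(11/40) = 11/10.
Numerically: 11/10 ≈ 1.100.
Is 11/10 < 1? NO.
Since the bound 11/10 is ≥ 1, the union bound is uninformative here; it does NOT by itself certify existence.

4·p = 11/10 ≈ 1.100; existence NOT certified by the union bound.


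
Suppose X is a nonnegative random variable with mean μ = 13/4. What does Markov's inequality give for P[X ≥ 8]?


μ = E[X] = 13/4, a = 8.
Markov: P[X ≥ 8] ≤ μ/a = (13/4)/8 = 13/32.
Numerically: ≈ 0.40625.
(Since a = 8 > μ = 3.25000, the bound 13/32 is < 1 and informative.)

P[X ≥ 8] ≤ 13/32 ≈ 0.40625.


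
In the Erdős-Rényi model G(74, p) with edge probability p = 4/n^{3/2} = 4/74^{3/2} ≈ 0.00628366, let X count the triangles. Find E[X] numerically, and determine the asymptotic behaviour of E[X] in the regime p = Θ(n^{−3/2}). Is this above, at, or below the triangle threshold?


Number of potential triangles: C(74, 3) = 64824.
Each occurs with probability p³ ≈ (0.00628366)³ ≈ 2.48105982e-07.
By linearity: E[X] = C(74, 3)·p³ ≈ 64824 · 2.48105982e-07 ≈ 0.016083.
Since α = 3/2 > 1, p = c/n^{3/2} = o(1/n) is below the triangle threshold p ~ 1/n. Asymptotically E[X] ~ (c³/6)·n^{3(1−α)} = (4³/6)·n^{-1.5} → 0, so by Markov's inequality G has no triangles w.h.p.

E[X] ≈ 0.016083; in regime p = Θ(1/n^{3/2}) E[X] tends to 0 (below the triangle threshold p ~ 1/n).


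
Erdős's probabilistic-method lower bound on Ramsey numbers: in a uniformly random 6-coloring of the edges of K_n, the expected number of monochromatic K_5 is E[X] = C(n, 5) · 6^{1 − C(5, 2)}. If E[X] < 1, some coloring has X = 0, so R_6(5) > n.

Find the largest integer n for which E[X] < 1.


We need C(n, 5) · 6^{1 − 10} < 1, i.e. C(n, 5) < 6^{10 − 1} = 10077696.
Check values of n near the boundary:
  n = 61: C(61, 5) = 5949147; 5949147 < 10077696? YES
  n = 62: C(62, 5) = 6471002; 6471002 < 10077696? YES
  n = 63: C(63, 5) = 7028847; 7028847 < 10077696? YES
  n = 64: C(64, 5) = 7624512; 7624512 < 10077696? YES
  n = 65: C(65, 5) = 8259888; 8259888 < 10077696? YES
  n = 66: C(66, 5) = 8936928; 8936928 < 10077696? YES
  n = 67: C(67, 5) = 9657648; 9657648 < 10077696? YES
  n = 68: C(68, 5) = 10424128; 10424128 < 10077696? NO
The largest n with C(n, 5) < 10077696 is n = 67 (where E[X] = 67067/69984 ≈ 0.9583). Hence R_6(5) > 67, i.e. R_6(5) ≥ 68.

Largest n = 67; hence R_6(5) > 67.


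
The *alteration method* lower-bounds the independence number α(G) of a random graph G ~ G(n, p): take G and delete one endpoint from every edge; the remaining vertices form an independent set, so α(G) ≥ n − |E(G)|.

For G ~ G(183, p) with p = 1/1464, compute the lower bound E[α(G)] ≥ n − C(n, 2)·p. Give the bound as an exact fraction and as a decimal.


E[|E(G)|] = C(183, 2)·p = 16653 · (1/1464) = 91/8.
E[α(G)] ≥ n − E[|E(G)|] = 183 − 91/8 = 1373/8.
Numerically: ≈ 171.62500.
(This is only a lower bound; the true E[α(G)] may be larger.)

E[α(G)] ≥ 1373/8 ≈ 171.62500.


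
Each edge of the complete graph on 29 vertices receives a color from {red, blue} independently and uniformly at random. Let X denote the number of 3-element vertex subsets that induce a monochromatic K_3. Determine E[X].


Let X = Σ_S X_S over the C(29, 3) = 3654 subsets S of size 3, where X_S = 1 if the K_3 on S is monochromatic.
For a fixed S, the K_3 on S has C(3, 2) = 3 edges. P[all 3 edges red] = (1/2)^3, and likewise for blue, so P[monochromatic] = 2·(1/2)^3 = 2^{1 − 3} = 1/4.
Summing: E[X] = C(29, 3) · 2^{1 − 3} = 3654 · 1/4 = 1827/2.
Numerically: E[X] ≈ 913.5000.

E[X] = C(29,3)·2^(1−C(3,2)) = 1827/2 ≈ 913.5000.


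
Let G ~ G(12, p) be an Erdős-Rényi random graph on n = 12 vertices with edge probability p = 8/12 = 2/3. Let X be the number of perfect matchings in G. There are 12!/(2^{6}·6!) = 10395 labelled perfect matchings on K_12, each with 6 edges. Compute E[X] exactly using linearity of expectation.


K_12 has 12!/(2^{6}·6!) = 10395 labelled perfect matchings.
For each such perfect matching H, let X_H = 1 if all 6 edges of H are present in G. Then P[X_H = 1] = p^{6} = (2/3)^{6} = 64/729.
By linearity: E[X] = Σ_H E[X_H] = 10395 · p^{6} = 10395 · 64/729 = 24640/27.
Numerically: E[X] ≈ 912.593.

E[X] = 10395 · (2/3)^{6} = 24640/27 ≈ 912.593.


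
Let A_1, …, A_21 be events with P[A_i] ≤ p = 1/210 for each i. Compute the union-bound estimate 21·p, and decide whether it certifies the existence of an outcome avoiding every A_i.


Union bound: P[∪_{i=1}^{21} A_i] ≤ Σ_i P[A_i] ≤ 21·p = 21·(1/210) = 1/10.
Numerically: 1/10 ≈ 0.100000.
Is 1/10 < 1? YES.
Since P[∪ A_i] ≤ 1/10 < 1, the complement has P[∩ A_i^c] ≥ 1 − 1/10 = 9/10 > 0, so some outcome avoids every A_i.

21·p = 1/10 ≈ 0.100000; existence CERTIFIED by the union bound.


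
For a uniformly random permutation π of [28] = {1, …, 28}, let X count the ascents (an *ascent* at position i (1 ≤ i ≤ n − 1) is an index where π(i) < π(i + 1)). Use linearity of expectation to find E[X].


Write X = Σ X_I over i = 1, …, 27, with X_I the indicator of one ascent.
There are 27 indicators.
For each fixed i, the pair (π(i), π(i+1)) is a uniformly random ordered pair of distinct values from {1, …, 28}; by symmetry P[π(i) < π(i+1)] = 1/2.
By linearity: E[X] = 27 · (1/2) = (28 − 1) · (1/2) = 27/2 ≈ 13.500.

E[X] = 27/2 = 13.500.


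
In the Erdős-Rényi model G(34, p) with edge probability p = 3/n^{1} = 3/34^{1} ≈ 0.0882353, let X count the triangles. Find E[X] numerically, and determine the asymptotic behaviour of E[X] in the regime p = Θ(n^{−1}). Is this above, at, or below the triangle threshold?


Number of potential triangles: C(34, 3) = 5984.
Each occurs with probability p³ ≈ (0.0882353)³ ≈ 6.86952982e-04.
By linearity: E[X] = C(34, 3)·p³ ≈ 5984 · 6.86952982e-04 ≈ 4.110727.
Here α = 1, so p = 3/n is exactly at the triangle threshold p ~ 1/n. Asymptotically E[X] → c³/6 = 3³/6 = 9/2 ≈ 4.500000, a bounded constant. In this regime the triangle count is asymptotically Poisson(c³/6).

E[X] ≈ 4.110727; in regime p = Θ(1/n^{1}) E[X] stays bounded (at the triangle threshold p ~ 1/n).


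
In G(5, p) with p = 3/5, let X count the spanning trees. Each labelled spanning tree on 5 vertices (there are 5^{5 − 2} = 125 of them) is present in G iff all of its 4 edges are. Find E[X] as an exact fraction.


K_5 has 5^{5 − 2} = 125 labelled spanning trees.
For each such spanning tree H, let X_H = 1 if all 4 edges of H are present in G. Then P[X_H = 1] = p^{4} = (3/5)^{4} = 81/625.
By linearity of expectation: E[X] = Σ_H E[X_H] = 125 · p^{4} = 125 · 81/625 = 81/5.
Numerically: E[X] ≈ 16.2.

E[X] = 125 · (3/5)^{4} = 81/5 ≈ 16.2.


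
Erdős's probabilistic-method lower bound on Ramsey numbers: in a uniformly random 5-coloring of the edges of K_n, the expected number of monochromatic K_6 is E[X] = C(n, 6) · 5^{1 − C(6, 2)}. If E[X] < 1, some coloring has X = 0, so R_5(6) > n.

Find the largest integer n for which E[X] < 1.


We need C(n, 6) · 5^{1 − 15} < 1, i.e. C(n, 6) < 5^{15 − 1} = 6103515625.
Check values of n near the boundary:
  n = 124: C(124, 6) = 4465475476; 4465475476 < 6103515625? YES
  n = 125: C(125, 6) = 4690625500; 4690625500 < 6103515625? YES
  n = 126: C(126, 6) = 4925156775; 4925156775 < 6103515625? YES
  n = 127: C(127, 6) = 5169379425; 5169379425 < 6103515625? YES
  n = 128: C(128, 6) = 5423611200; 5423611200 < 6103515625? YES
  n = 129: C(129, 6) = 5688177600; 5688177600 < 6103515625? YES
  n = 130: C(130, 6) = 5963412000; 5963412000 < 6103515625? YES
  n = 131: C(131, 6) = 6249655776; 6249655776 < 6103515625? NO
  n = 132: C(132, 6) = 6547258432; 6547258432 < 6103515625? NO
  n = 133: C(133, 6) = 6856577728; 6856577728 < 6103515625? NO
The largest n with C(n, 6) < 6103515625 is n = 130 (where E[X] = 47707296/48828125 ≈ 0.9770454). Hence R_5(6) > 130, i.e. R_5(6) ≥ 131.

Largest n = 130; hence R_5(6) > 130.


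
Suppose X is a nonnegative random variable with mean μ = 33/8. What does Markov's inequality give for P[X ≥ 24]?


μ = E[X] = 33/8, a = 24.
Markov: P[X ≥ 24] ≤ μ/a = (33/8)/24 = 11/64.
Numerically: ≈ 0.1719.
(Since a = 24 > μ = 4.1250, the bound 11/64 is < 1 and informative.)

P[X ≥ 24] ≤ 11/64 ≈ 0.1719.


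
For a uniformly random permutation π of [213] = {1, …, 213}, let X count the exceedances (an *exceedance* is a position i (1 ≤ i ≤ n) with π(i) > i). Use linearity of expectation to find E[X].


Write X = Σ_{i=1}^{213} X_i, where X_i = 1_{π(i) > i}.
For each fixed i, π(i) is uniform over {1, …, 213} (marginal of a uniform permutation), so P[π(i) > i] = (n − i)/n. Summing: Σ_{i=1}^{213} (n − i)/n = (0 + 1 + … + 212)/213 = 213(213 − 1)/(2·213) = (213 − 1)/2.
Hence E[X] = Σ_{i=1}^{213} (213 − i)/213 = 106 ≈ 106.000000.

E[X] = 106 = 106.000000.


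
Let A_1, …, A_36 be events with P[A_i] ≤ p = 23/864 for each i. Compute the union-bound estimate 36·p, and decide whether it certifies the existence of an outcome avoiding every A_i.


Union bound: P[∪_{i=1}^{36} A_i] ≤ Σ_i P[A_i] ≤ 36·p = 36·(23/864) = 23/24.
Numerically: 23/24 ≈ 0.9583.
Is 23/24 < 1? YES.
Since P[∪ A_i] ≤ 23/24 < 1, the complement has P[∩ A_i^c] ≥ 1 − 23/24 = 1/24 > 0, so some outcome avoids every A_i.

36·p = 23/24 ≈ 0.9583; existence CERTIFIED by the union bound.


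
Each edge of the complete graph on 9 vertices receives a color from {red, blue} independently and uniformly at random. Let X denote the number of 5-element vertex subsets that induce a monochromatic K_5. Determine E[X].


Let X = Σ_S X_S over the C(9, 5) = 126 subsets S of size 5, where X_S = 1 if the K_5 on S is monochromatic.
For a fixed S, the K_5 on S has C(5, 2) = 10 edges. P[all 10 edges red] = (1/2)^10, and likewise for blue, so P[monochromatic] = 2·(1/2)^10 = 2^{1 − 10} = 1/512.
By linearity of expectation: E[X] = C(9, 5) · 2^{1 − 10} = 126 · 1/512 = 63/256.
Numerically: E[X] ≈ 0.246.

E[X] = C(9,5)·2^(1−C(5,2)) = 63/256 ≈ 0.246.


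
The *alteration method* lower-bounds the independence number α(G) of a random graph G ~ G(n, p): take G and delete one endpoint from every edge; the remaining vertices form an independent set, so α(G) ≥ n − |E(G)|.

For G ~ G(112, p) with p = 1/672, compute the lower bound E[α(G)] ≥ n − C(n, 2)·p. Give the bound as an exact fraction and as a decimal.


E[|E(G)|] = C(112, 2)·p = 6216 · (1/672) = 37/4.
E[α(G)] ≥ n − E[|E(G)|] = 112 − 37/4 = 411/4.
Numerically: ≈ 102.750000.
(This is only a lower bound; the true E[α(G)] may be larger.)

E[α(G)] ≥ 411/4 ≈ 102.750000.


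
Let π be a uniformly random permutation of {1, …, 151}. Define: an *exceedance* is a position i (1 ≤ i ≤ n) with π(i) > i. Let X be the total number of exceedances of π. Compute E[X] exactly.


Write X = Σ_{i=1}^{151} X_i, where X_i = 1_{π(i) > i}.
For each fixed i, π(i) is uniform over {1, …, 151} (marginal of a uniform permutation), so P[π(i) > i] = (n − i)/n. Summing: Σ_{i=1}^{151} (n − i)/n = (0 + 1 + … + 150)/151 = 151(151 − 1)/(2·151) = (151 − 1)/2.
Hence E[X] = Σ_{i=1}^{151} (151 − i)/151 = 75 ≈ 75.0000.

E[X] = 75 = 75.0000.


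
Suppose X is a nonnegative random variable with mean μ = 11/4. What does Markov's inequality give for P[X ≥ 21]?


μ = E[X] = 11/4, a = 21.
Markov: P[X ≥ 21] ≤ μ/a = (11/4)/21 = 11/84.
Numerically: ≈ 0.130952.
(Since a = 21 > μ = 2.750000, the bound 11/84 is < 1 and informative.)

P[X ≥ 21] ≤ 11/84 ≈ 0.130952.


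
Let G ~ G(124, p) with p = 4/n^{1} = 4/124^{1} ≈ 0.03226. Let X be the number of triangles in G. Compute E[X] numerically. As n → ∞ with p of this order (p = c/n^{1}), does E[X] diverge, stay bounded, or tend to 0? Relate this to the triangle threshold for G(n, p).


Number of potential triangles: C(124, 3) = 310124.
Each occurs with probability p³ ≈ (0.03226)³ ≈ 3.356718e-05.
By linearity: E[X] = C(124, 3)·p³ ≈ 310124 · 3.356718e-05 ≈ 10.4100.
Here α = 1, so p = 4/n is exactly at the triangle threshold p ~ 1/n. Asymptotically E[X] → c³/6 = 4³/6 = 32/3 ≈ 10.6667, a bounded constant. In this regime the triangle count is asymptotically Poisson(c³/6).

E[X] ≈ 10.4100; in regime p = Θ(1/n^{1}) E[X] stays bounded (at the triangle threshold p ~ 1/n).


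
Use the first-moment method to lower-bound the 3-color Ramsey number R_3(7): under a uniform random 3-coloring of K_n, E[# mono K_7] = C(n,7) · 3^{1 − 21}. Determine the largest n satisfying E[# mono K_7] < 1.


We need C(n, 7) · 3^{1 − 21} < 1, i.e. C(n, 7) < 3^{21 − 1} = 3486784401.
Check values of n near the boundary:
  n = 77: C(77, 7) = 2404808340; 2404808340 < 3486784401? YES
  n = 78: C(78, 7) = 2641902120; 2641902120 < 3486784401? YES
  n = 79: C(79, 7) = 2898753715; 2898753715 < 3486784401? YES
  n = 80: C(80, 7) = 3176716400; 3176716400 < 3486784401? YES
  n = 81: C(81, 7) = 3477216600; 3477216600 < 3486784401? YES
  n = 82: C(82, 7) = 3801756816; 3801756816 < 3486784401? NO
  n = 83: C(83, 7) = 4151918628; 4151918628 < 3486784401? NO
  n = 84: C(84, 7) = 4529365776; 4529365776 < 3486784401? NO
The largest n with C(n, 7) < 3486784401 is n = 81 (where E[X] = 42928600/43046721 ≈ 0.997256). Hence R_3(7) > 81, i.e. R_3(7) ≥ 82.

Largest n = 81; hence R_3(7) > 81.


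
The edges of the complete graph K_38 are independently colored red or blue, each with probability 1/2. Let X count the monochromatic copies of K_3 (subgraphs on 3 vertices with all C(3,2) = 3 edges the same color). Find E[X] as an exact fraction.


Let X = Σ_S X_S over the C(38, 3) = 8436 subsets S of size 3, where X_S = 1 if the K_3 on S is monochromatic.
For a fixed S, the K_3 on S has C(3, 2) = 3 edges. P[all 3 edges red] = (1/2)^3, and likewise for blue, so P[monochromatic] = 2·(1/2)^3 = 2^{1 − 3} = 1/4.
By linearity of expectation: E[X] = C(38, 3) · 2^{1 − 3} = 8436 · 1/4 = 2109.
Numerically: E[X] ≈ 2109.00000.

E[X] = C(38,3)·2^(1−C(3,2)) = 2109 ≈ 2109.00000.


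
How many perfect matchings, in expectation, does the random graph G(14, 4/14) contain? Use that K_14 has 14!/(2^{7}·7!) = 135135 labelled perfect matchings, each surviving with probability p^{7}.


K_14 has 14!/(2^{7}·7!) = 135135 labelled perfect matchings.
For each such perfect matching H, let X_H = 1 if all 7 edges of H are present in G. Then P[X_H = 1] = p^{7} = (2/7)^{7} = 128/823543.
By linearity of expectation: E[X] = Σ_H E[X_H] = 135135 · p^{7} = 135135 · 128/823543 = 2471040/117649.
Numerically: E[X] ≈ 21.

E[X] = 135135 · (2/7)^{7} = 2471040/117649 ≈ 21.


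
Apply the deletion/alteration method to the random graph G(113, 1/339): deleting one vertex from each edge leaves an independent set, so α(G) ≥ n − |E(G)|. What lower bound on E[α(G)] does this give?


E[|E(G)|] = C(113, 2)·p = 6328 · (1/339) = 56/3.
E[α(G)] ≥ n − E[|E(G)|] = 113 − 56/3 = 283/3.
Numerically: ≈ 94.333.
(This is only a lower bound; the true E[α(G)] may be larger.)

E[α(G)] ≥ 283/3 ≈ 94.333.


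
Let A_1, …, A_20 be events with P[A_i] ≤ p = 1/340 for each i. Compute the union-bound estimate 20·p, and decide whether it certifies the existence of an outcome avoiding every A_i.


Union bound: P[∪_{i=1}^{20} A_i] ≤ Σ_i P[A_i] ≤ 20·p = 20·(1/340) = 1/17.
Numerically: 1/17 ≈ 0.0588235.
Is 1/17 < 1? YES.
Since P[∪ A_i] ≤ 1/17 < 1, the complement has P[∩ A_i^c] ≥ 1 − 1/17 = 16/17 > 0, so some outcome avoids every A_i.

20·p = 1/17 ≈ 0.0588235; existence CERTIFIED by the union bound.


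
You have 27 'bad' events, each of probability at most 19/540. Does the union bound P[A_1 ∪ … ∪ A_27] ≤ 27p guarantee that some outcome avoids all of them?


Union bound: P[∪_{i=1}^{27} A_i] ≤ Σ_i P[A_i] ≤ 27·p = 27·(19/540) = 19/20.
Numerically: 19/20 ≈ 0.950.
Is 19/20 < 1? YES.
Since P[∪ A_i] ≤ 19/20 < 1, the complement has P[∩ A_i^c] ≥ 1 − 19/20 = 1/20 > 0, so some outcome avoids every A_i.

27·p = 19/20 ≈ 0.950; existence CERTIFIED by the union bound.


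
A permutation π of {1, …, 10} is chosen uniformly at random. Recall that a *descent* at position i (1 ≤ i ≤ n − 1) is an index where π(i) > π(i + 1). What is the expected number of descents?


Write X = Σ X_I over i = 1, …, 9, with X_I the indicator of one descent.
There are 9 indicators.
For each fixed i, the pair (π(i), π(i+1)) is a uniformly random ordered pair of distinct values from {1, …, 10}; by symmetry P[π(i) > π(i+1)] = 1/2.
By linearity: E[X] = 9 · (1/2) = (10 − 1) · (1/2) = 9/2 ≈ 4.500.

E[X] = 9/2 = 4.500.


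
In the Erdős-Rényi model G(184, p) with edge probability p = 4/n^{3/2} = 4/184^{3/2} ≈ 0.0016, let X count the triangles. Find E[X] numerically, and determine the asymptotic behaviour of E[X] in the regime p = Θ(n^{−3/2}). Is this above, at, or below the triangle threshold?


Number of potential triangles: C(184, 3) = 1021384.
Each occurs with probability p³ ≈ (0.0016)³ ≈ 4.11623e-09.
By linearity: E[X] = C(184, 3)·p³ ≈ 1021384 · 4.11623e-09 ≈ 0.004.
Since α = 3/2 > 1, p = c/n^{3/2} = o(1/n) is below the triangle threshold p ~ 1/n. Asymptotically E[X] ~ (c³/6)·n^{3(1−α)} = (4³/6)·n^{-1.5} → 0, so by Markov's inequality G has no triangles w.h.p.

E[X] ≈ 0.004; in regime p = Θ(1/n^{3/2}) E[X] tends to 0 (below the triangle threshold p ~ 1/n).


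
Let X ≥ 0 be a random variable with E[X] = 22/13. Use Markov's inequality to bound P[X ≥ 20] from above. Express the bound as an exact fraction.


μ = E[X] = 22/13, a = 20.
Markov: P[X ≥ 20] ≤ μ/a = (22/13)/20 = 11/130.
Numerically: ≈ 0.084615.
(Since a = 20 > μ = 1.692308, the bound 11/130 is < 1 and informative.)

P[X ≥ 20] ≤ 11/130 ≈ 0.084615.


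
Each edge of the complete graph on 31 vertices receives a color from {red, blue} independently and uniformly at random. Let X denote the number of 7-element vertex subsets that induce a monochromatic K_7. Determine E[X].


Let X = Σ_S X_S over the C(31, 7) = 2629575 subsets S of size 7, where X_S = 1 if the K_7 on S is monochromatic.
For a fixed S, the K_7 on S has C(7, 2) = 21 edges. P[all 21 edges red] = (1/2)^21, and likewise for blue, so P[monochromatic] = 2·(1/2)^21 = 2^{1 − 21} = 1/1048576.
Summing: E[X] = C(31, 7) · 2^{1 − 21} = 2629575 · 1/1048576 = 2629575/1048576.
Numerically: E[X] ≈ 2.507758.

E[X] = C(31,7)·2^(1−C(7,2)) = 2629575/1048576 ≈ 2.507758.


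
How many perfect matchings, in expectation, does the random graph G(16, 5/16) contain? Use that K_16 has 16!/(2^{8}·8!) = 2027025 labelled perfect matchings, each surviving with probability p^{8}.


K_16 has 16!/(2^{8}·8!) = 2027025 labelled perfect matchings.
For each such perfect matching H, let X_H = 1 if all 8 edges of H are present in G. Then P[X_H = 1] = p^{8} = (5/16)^{8} = 390625/4294967296.
By linearity of expectation: E[X] = Σ_H E[X_H] = 2027025 · p^{8} = 2027025 · 390625/4294967296 = 791806640625/4294967296.
Numerically: E[X] ≈ 184.4.

E[X] = 2027025 · (5/16)^{8} = 791806640625/4294967296 ≈ 184.4.


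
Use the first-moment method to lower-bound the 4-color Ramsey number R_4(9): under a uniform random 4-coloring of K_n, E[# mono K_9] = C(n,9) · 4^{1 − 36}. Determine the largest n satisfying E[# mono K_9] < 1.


We need C(n, 9) · 4^{1 − 36} < 1, i.e. C(n, 9) < 4^{36 − 1} = 1180591620717411303424.
Check values of n near the boundary:
  n = 910: C(910, 9) = 1133378248346922788210; 1133378248346922788210 < 1180591620717411303424? YES
  n = 911: C(911, 9) = 1144686900492291197405; 1144686900492291197405 < 1180591620717411303424? YES
  n = 912: C(912, 9) = 1156095740032081475120; 1156095740032081475120 < 1180591620717411303424? YES
  n = 913: C(913, 9) = 1167605542753639808390; 1167605542753639808390 < 1180591620717411303424? YES
  n = 914: C(914, 9) = 1179217089587653905932; 1179217089587653905932 < 1180591620717411303424? YES
  n = 915: C(915, 9) = 1190931166636537885130; 1190931166636537885130 < 1180591620717411303424? NO
The largest n with C(n, 9) < 1180591620717411303424 is n = 914 (where E[X] = 294804272396913476483/295147905179352825856 ≈ 0.9988). Hence R_4(9) > 914, i.e. R_4(9) ≥ 915.

Largest n = 914; hence R_4(9) > 914.


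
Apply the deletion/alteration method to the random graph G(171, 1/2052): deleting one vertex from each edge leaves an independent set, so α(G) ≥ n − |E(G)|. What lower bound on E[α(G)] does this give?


E[|E(G)|] = C(171, 2)·p = 14535 · (1/2052) = 85/12.
E[α(G)] ≥ n − E[|E(G)|] = 171 − 85/12 = 1967/12.
Numerically: ≈ 163.917.
(This is only a lower bound; the true E[α(G)] may be larger.)

E[α(G)] ≥ 1967/12 ≈ 163.917.


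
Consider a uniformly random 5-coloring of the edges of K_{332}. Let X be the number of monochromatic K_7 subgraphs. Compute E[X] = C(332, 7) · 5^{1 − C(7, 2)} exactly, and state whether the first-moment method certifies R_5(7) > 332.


E[X] = C(332, 7) · 5^{1 − 21} = 82772214646616 · 5^{−20} = 82772214646616/95367431640625.
As a reduced fraction: E[X] = 82772214646616/95367431640625 ≈ 0.868.
Is E[X] < 1? YES.
Since E[X] < 1, there exists a 5-coloring of K_{332} with no monochromatic K_7; hence R_5(7) > 332.

E[X] = 82772214646616/95367431640625 ≈ 0.868; E[X] < 1, so R_5(7) > 332.


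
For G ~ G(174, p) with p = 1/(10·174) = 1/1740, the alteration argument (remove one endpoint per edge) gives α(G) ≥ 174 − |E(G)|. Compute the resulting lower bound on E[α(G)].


E[|E(G)|] = C(174, 2)·p = 15051 · (1/1740) = 173/20.
E[α(G)] ≥ n − E[|E(G)|] = 174 − 173/20 = 3307/20.
Numerically: ≈ 165.35000.
(This is only a lower bound; the true E[α(G)] may be larger.)

E[α(G)] ≥ 3307/20 ≈ 165.35000.


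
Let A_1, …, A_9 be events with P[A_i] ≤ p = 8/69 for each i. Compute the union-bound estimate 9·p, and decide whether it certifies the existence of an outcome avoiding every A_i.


Union bound: P[∪_{i=1}^{9} A_i] ≤ Σ_i P[A_i] ≤ 9·p = 9·(8/69) = 24/23.
Numerically: 24/23 ≈ 1.043.
Is 24/23 < 1? NO.
Since the bound 24/23 is ≥ 1, the union bound is uninformative here; it does NOT by itself certify existence.

9·p = 24/23 ≈ 1.043; existence NOT certified by the union bound.


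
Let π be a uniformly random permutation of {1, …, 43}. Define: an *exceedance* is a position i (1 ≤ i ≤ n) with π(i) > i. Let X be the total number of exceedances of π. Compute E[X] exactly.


Write X = Σ_{i=1}^{43} X_i, where X_i = 1_{π(i) > i}.
For each fixed i, π(i) is uniform over {1, …, 43} (marginal of a uniform permutation), so P[π(i) > i] = (n − i)/n. Summing: Σ_{i=1}^{43} (n − i)/n = (0 + 1 + … + 42)/43 = 43(43 − 1)/(2·43) = (43 − 1)/2.
Hence E[X] = Σ_{i=1}^{43} (43 − i)/43 = 21 ≈ 21.00000.

E[X] = 21 = 21.00000.


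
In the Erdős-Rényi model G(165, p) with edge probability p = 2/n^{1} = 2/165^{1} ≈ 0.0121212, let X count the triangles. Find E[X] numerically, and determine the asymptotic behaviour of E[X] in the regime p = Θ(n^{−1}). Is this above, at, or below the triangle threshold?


Number of potential triangles: C(165, 3) = 735130.
Each occurs with probability p³ ≈ (0.0121212)³ ≈ 1.78089434e-06.
By linearity: E[X] = C(165, 3)·p³ ≈ 735130 · 1.78089434e-06 ≈ 1.309189.
Here α = 1, so p = 2/n is exactly at the triangle threshold p ~ 1/n. Asymptotically E[X] → c³/6 = 2³/6 = 4/3 ≈ 1.333333, a bounded constant. In this regime the triangle count is asymptotically Poisson(c³/6).

E[X] ≈ 1.309189; in regime p = Θ(1/n^{1}) E[X] stays bounded (at the triangle threshold p ~ 1/n).


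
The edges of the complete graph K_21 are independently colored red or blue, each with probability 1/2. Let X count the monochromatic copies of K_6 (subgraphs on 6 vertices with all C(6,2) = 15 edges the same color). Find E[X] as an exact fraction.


Let X = Σ_S X_S over the C(21, 6) = 54264 subsets S of size 6, where X_S = 1 if the K_6 on S is monochromatic.
For a fixed S, the K_6 on S has C(6, 2) = 15 edges. P[all 15 edges red] = (1/2)^15, and likewise for blue, so P[monochromatic] = 2·(1/2)^15 = 2^{1 − 15} = 1/16384.
By linearity: E[X] = C(21, 6) · 2^{1 − 15} = 54264 · 1/16384 = 6783/2048.
Numerically: E[X] ≈ 3.3120.

E[X] = C(21,6)·2^(1−C(6,2)) = 6783/2048 ≈ 3.3120.


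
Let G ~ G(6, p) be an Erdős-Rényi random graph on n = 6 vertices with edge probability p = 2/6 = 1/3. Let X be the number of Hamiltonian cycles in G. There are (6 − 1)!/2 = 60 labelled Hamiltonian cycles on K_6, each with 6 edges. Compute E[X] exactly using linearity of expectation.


K_6 has (6 − 1)!/2 = 60 labelled Hamiltonian cycles.
For each such Hamiltonian cycle H, let X_H = 1 if all 6 edges of H are present in G. Then P[X_H = 1] = p^{6} = (1/3)^{6} = 1/729.
By linearity of expectation: E[X] = Σ_H E[X_H] = 60 · p^{6} = 60 · 1/729 = 20/243.
Numerically: E[X] ≈ 0.0823.

E[X] = 60 · (1/3)^{6} = 20/243 ≈ 0.0823.


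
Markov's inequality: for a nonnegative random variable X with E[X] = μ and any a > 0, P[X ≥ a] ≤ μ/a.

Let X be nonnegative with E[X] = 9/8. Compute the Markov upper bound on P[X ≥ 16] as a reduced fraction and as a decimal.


μ = E[X] = 9/8, a = 16.
Markov: P[X ≥ 16] ≤ μ/a = (9/8)/16 = 9/128.
Numerically: ≈ 0.070312.
(Since a = 16 > μ = 1.125000, the bound 9/128 is < 1 and informative.)

P[X ≥ 16] ≤ 9/128 ≈ 0.070312.


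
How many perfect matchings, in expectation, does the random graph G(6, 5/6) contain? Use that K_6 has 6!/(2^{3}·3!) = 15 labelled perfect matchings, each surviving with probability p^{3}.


K_6 has 6!/(2^{3}·3!) = 15 labelled perfect matchings.
For each such perfect matching H, let X_H = 1 if all 3 edges of H are present in G. Then P[X_H = 1] = p^{3} = (5/6)^{3} = 125/216.
Summing the indicators: E[X] = Σ_H E[X_H] = 15 · p^{3} = 15 · 125/216 = 625/72.
Numerically: E[X] ≈ 8.68056.

E[X] = 15 · (5/6)^{3} = 625/72 ≈ 8.68056.


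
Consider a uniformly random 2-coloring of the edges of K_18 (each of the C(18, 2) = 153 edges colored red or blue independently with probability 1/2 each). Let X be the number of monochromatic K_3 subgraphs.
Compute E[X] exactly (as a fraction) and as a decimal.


Let X = Σ_S X_S over the C(18, 3) = 816 subsets S of size 3, where X_S = 1 if the K_3 on S is monochromatic.
For a fixed S, the K_3 on S has C(3, 2) = 3 edges. P[all 3 edges red] = (1/2)^3, and likewise for blue, so P[monochromatic] = 2·(1/2)^3 = 2^{1 − 3} = 1/4.
Summing: E[X] = C(18, 3) · 2^{1 − 3} = 816 · 1/4 = 204.
Numerically: E[X] ≈ 204.000.

E[X] = C(18,3)·2^(1−C(3,2)) = 204 ≈ 204.000.


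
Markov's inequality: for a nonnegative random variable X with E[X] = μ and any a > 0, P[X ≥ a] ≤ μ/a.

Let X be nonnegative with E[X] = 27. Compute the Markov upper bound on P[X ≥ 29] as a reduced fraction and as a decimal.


μ = E[X] = 27, a = 29.
Markov: P[X ≥ 29] ≤ μ/a = (27)/29 = 27/29.
Numerically: ≈ 0.931034.
(Since a = 29 > μ = 27.000000, the bound 27/29 is < 1 and informative.)

P[X ≥ 29] ≤ 27/29 ≈ 0.931034.


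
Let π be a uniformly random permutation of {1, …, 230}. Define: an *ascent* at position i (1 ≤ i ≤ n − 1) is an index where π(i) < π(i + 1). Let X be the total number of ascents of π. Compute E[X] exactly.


Write X = Σ X_I over i = 1, …, 229, with X_I the indicator of one ascent.
There are 229 indicators.
For each fixed i, the pair (π(i), π(i+1)) is a uniformly random ordered pair of distinct values from {1, …, 230}; by symmetry P[π(i) < π(i+1)] = 1/2.
By linearity: E[X] = 229 · (1/2) = (230 − 1) · (1/2) = 229/2 ≈ 114.50000.

E[X] = 229/2 = 114.50000.


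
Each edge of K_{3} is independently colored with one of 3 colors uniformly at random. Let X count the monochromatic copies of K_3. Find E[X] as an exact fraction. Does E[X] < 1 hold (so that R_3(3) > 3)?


E[X] = C(3, 3) · 3^{1 − 3} = 1 · 3^{−2} = 1/9.
As a reduced fraction: E[X] = 1/9 ≈ 0.1111.
Is E[X] < 1? YES.
Since E[X] < 1, there exists a 3-coloring of K_{3} with no monochromatic K_3; hence R_3(3) > 3.

E[X] = 1/9 ≈ 0.1111; E[X] < 1, so R_3(3) > 3.


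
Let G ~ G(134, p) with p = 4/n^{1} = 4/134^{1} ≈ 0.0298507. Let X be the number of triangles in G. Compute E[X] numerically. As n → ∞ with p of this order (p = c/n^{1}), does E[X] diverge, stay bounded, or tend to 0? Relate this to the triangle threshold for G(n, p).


Number of potential triangles: C(134, 3) = 392084.
Each occurs with probability p³ ≈ (0.0298507)³ ≈ 2.65990165e-05.
By linearity: E[X] = C(134, 3)·p³ ≈ 392084 · 2.65990165e-05 ≈ 10.429049.
Here α = 1, so p = 4/n is exactly at the triangle threshold p ~ 1/n. Asymptotically E[X] → c³/6 = 4³/6 = 32/3 ≈ 10.666667, a bounded constant. In this regime the triangle count is asymptotically Poisson(c³/6).

E[X] ≈ 10.429049; in regime p = Θ(1/n^{1}) E[X] stays bounded (at the triangle threshold p ~ 1/n).


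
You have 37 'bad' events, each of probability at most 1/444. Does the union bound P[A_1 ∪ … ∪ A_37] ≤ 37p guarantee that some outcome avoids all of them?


Union bound: P[∪_{i=1}^{37} A_i] ≤ Σ_i P[A_i] ≤ 37·p = 37·(1/444) = 1/12.
Numerically: 1/12 ≈ 0.0833333.
Is 1/12 < 1? YES.
Since P[∪ A_i] ≤ 1/12 < 1, the complement has P[∩ A_i^c] ≥ 1 − 1/12 = 11/12 > 0, so some outcome avoids every A_i.

37·p = 1/12 ≈ 0.0833333; existence CERTIFIED by the union bound.


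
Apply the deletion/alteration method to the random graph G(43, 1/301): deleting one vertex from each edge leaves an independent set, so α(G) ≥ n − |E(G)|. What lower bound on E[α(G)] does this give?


E[|E(G)|] = C(43, 2)·p = 903 · (1/301) = 3.
E[α(G)] ≥ n − E[|E(G)|] = 43 − 3 = 40.
Numerically: ≈ 40.000000.
(This is only a lower bound; the true E[α(G)] may be larger.)

E[α(G)] ≥ 40 ≈ 40.000000.


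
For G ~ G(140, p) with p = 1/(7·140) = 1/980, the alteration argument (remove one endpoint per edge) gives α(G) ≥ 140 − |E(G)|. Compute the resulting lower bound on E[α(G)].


E[|E(G)|] = C(140, 2)·p = 9730 · (1/980) = 139/14.
E[α(G)] ≥ n − E[|E(G)|] = 140 − 139/14 = 1821/14.
Numerically: ≈ 130.071429.
(This is only a lower bound; the true E[α(G)] may be larger.)

E[α(G)] ≥ 1821/14 ≈ 130.071429.


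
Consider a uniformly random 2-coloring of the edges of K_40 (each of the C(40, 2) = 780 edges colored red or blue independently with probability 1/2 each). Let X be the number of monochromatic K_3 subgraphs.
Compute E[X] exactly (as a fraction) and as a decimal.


Let X = Σ_S X_S over the C(40, 3) = 9880 subsets S of size 3, where X_S = 1 if the K_3 on S is monochromatic.
For a fixed S, the K_3 on S has C(3, 2) = 3 edges. P[all 3 edges red] = (1/2)^3, and likewise for blue, so P[monochromatic] = 2·(1/2)^3 = 2^{1 − 3} = 1/4.
By linearity: E[X] = C(40, 3) · 2^{1 − 3} = 9880 · 1/4 = 2470.
Numerically: E[X] ≈ 2470.0000.

E[X] = C(40,3)·2^(1−C(3,2)) = 2470 ≈ 2470.0000.


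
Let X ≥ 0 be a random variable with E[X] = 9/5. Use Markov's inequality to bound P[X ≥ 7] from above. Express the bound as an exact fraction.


μ = E[X] = 9/5, a = 7.
Markov: P[X ≥ 7] ≤ μ/a = (9/5)/7 = 9/35.
Numerically: ≈ 0.2571.
(Since a = 7 > μ = 1.8000, the bound 9/35 is < 1 and informative.)

P[X ≥ 7] ≤ 9/35 ≈ 0.2571.


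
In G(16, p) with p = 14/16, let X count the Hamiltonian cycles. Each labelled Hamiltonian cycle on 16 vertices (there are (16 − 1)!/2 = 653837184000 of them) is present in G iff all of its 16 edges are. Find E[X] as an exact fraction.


K_16 has (16 − 1)!/2 = 653837184000 labelled Hamiltonian cycles.
For each such Hamiltonian cycle H, let X_H = 1 if all 16 edges of H are present in G. Then P[X_H = 1] = p^{16} = (7/8)^{16} = 33232930569601/281474976710656.
By linearity: E[X] = Σ_H E[X_H] = 653837184000 · p^{16} = 653837184000 · 33232930569601/281474976710656 = 21219654042671322112875/274877906944.
Numerically: E[X] ≈ 7.72e+10.

E[X] = 653837184000 · (7/8)^{16} = 21219654042671322112875/274877906944 ≈ 7.72e+10.


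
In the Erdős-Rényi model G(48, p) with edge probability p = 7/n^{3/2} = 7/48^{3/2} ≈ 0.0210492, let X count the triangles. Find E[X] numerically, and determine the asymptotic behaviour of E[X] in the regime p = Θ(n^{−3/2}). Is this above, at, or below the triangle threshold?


Number of potential triangles: C(48, 3) = 17296.
Each occurs with probability p³ ≈ (0.0210492)³ ≈ 9.32628219e-06.
By linearity: E[X] = C(48, 3)·p³ ≈ 17296 · 9.32628219e-06 ≈ 0.161307.
Since α = 3/2 > 1, p = c/n^{3/2} = o(1/n) is below the triangle threshold p ~ 1/n. Asymptotically E[X] ~ (c³/6)·n^{3(1−α)} = (7³/6)·n^{-1.5} → 0, so by Markov's inequality G has no triangles w.h.p.

E[X] ≈ 0.161307; in regime p = Θ(1/n^{3/2}) E[X] tends to 0 (below the triangle threshold p ~ 1/n).


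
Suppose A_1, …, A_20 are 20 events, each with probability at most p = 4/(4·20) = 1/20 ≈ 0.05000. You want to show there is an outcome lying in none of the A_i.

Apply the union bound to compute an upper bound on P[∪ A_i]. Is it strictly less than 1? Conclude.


Union bound: P[∪_{i=1}^{20} A_i] ≤ Σ_i P[A_i] ≤ 20·p = 20·(1/20) = 1.
Numerically: 1 ≈ 1.00000.
Is 1 < 1? NO.
Since the bound 1 is ≥ 1, the union bound is uninformative here; it does NOT by itself certify existence.

20·p = 1 ≈ 1.00000; existence NOT certified by the union bound.


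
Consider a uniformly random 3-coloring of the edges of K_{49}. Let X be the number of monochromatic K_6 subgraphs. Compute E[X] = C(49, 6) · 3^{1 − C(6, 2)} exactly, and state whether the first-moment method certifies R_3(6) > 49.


E[X] = C(49, 6) · 3^{1 − 15} = 13983816 · 3^{−14} = 13983816/4782969.
As a reduced fraction: E[X] = 4661272/1594323 ≈ 2.924.
Is E[X] < 1? NO.
Since E[X] ≥ 1, the first-moment bound is inconclusive at n = 49; it does NOT by itself certify R_3(6) > 49.

E[X] = 4661272/1594323 ≈ 2.924; E[X] ≥ 1; first-moment method inconclusive here.


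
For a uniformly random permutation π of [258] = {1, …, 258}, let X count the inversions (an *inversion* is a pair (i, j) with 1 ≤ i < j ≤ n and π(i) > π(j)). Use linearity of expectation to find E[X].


Write X = Σ X_I over the C(258, 2) = 33153 pairs i < j, with X_I the indicator of one inversion.
There are 33153 indicators.
For each fixed pair i < j, the values π(i) and π(j) are two distinct elements of {1, …, 258} in uniformly random order; by symmetry P[π(i) > π(j)] = 1/2.
By linearity: E[X] = 33153 · (1/2) = C(258, 2) · (1/2) = 33153/2 = 33153/2 ≈ 16576.500000.

E[X] = 33153/2 = 16576.500000.


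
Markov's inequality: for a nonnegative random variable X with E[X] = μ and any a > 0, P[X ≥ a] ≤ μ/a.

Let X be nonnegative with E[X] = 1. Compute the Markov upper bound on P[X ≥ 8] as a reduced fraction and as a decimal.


μ = E[X] = 1, a = 8.
Markov: P[X ≥ 8] ≤ μ/a = (1)/8 = 1/8.
Numerically: ≈ 0.1250.
(Since a = 8 > μ = 1.0000, the bound 1/8 is < 1 and informative.)

P[X ≥ 8] ≤ 1/8 ≈ 0.1250.
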